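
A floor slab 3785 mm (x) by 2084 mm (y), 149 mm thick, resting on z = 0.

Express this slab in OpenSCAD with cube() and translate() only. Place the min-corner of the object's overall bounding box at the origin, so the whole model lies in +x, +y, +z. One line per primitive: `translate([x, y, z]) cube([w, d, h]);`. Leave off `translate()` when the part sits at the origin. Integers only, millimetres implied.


cube([3785, 2084, 149]);


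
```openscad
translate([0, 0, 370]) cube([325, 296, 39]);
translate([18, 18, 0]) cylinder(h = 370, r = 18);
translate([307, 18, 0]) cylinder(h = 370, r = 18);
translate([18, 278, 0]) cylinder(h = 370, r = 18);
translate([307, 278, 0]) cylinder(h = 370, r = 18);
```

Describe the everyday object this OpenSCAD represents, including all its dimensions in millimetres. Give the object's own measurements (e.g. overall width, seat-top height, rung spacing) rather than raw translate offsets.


A four-legged stool. The seat is a 325×296×39 mm slab whose top surface is at z = 409 mm; four round legs, each 36 mm in diameter, run from the floor (z = 0) to the underside of the seat, each leg's axis is inset half a diameter from the nearest pair of seat edges (so the leg's bounding box is flush with the corner).


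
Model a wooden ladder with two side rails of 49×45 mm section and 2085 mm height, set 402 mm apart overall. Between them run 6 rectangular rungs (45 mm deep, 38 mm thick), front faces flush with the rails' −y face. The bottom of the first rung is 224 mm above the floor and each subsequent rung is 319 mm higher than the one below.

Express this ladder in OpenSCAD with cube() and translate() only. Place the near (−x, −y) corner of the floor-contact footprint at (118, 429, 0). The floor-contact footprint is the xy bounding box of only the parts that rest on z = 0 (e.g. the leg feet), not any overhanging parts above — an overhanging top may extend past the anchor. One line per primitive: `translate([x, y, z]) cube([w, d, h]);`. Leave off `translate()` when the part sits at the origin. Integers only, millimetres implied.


translate([118, 429, 0]) cube([49, 45, 2085]);
translate([471, 429, 0]) cube([49, 45, 2085]);
translate([167, 429, 224]) cube([304, 45, 38]);
translate([167, 429, 543]) cube([304, 45, 38]);
translate([167, 429, 862]) cube([304, 45, 38]);
translate([167, 429, 1181]) cube([304, 45, 38]);
translate([167, 429, 1500]) cube([304, 45, 38]);
translate([167, 429, 1819]) cube([304, 45, 38]);


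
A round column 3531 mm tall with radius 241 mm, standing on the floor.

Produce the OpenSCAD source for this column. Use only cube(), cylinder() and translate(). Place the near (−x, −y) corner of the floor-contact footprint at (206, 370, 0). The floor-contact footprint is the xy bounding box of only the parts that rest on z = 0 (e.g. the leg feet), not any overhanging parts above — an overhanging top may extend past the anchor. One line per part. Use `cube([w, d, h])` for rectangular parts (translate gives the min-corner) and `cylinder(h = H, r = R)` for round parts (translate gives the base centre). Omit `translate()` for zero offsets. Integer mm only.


translate([447, 611, 0]) cylinder(h = 3531, r = 241);


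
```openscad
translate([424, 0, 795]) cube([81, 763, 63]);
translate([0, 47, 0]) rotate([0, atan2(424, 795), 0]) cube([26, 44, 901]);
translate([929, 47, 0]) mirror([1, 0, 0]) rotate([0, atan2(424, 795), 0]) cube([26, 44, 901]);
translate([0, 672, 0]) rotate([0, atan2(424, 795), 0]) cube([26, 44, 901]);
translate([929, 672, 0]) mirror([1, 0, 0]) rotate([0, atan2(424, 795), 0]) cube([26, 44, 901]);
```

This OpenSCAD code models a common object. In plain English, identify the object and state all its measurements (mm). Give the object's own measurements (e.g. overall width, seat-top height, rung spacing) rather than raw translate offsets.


A sawhorse. A 81×763×63 mm beam (x, y, z) sits on two A-frame leg pairs. Each pair is two raked legs of 26×44 mm section (44 mm along y) splaying symmetrically in x. Each leg rises 795 mm vertically over 424 mm of horizontal reach and is 901 mm long along its own axis. Every leg's outer bottom edge rests on the floor and its outer top edge meets a bottom edge of the beam — the left legs (tilting toward +x) meet the beam's −x bottom edge, the right legs (their mirror images, tilting toward −x) meet its +x bottom edge — so the leg tops tuck under the beam, the beam's underside is 795 mm above the floor, and the feet are 929 mm apart outside-to-outside with the beam centred between them. The two leg pairs are set in 47 mm from either end of the beam.


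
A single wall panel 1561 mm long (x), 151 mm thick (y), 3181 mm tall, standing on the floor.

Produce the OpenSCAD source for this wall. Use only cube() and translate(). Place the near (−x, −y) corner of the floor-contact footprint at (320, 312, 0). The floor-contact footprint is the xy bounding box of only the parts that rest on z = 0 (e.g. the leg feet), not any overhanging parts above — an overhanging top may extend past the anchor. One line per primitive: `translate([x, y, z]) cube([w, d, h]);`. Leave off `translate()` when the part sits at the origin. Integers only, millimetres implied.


translate([320, 312, 0]) cube([1561, 151, 3181]);


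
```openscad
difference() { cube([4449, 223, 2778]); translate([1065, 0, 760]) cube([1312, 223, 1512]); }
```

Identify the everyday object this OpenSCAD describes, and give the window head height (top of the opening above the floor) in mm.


A wall with a window opening. The window head height is 2272 mm.

A wall with a rectangular opening subtracted — a window. Sill at z = 760, opening 1512 mm tall, so the head is at 760 + 1512 = 2272 mm.


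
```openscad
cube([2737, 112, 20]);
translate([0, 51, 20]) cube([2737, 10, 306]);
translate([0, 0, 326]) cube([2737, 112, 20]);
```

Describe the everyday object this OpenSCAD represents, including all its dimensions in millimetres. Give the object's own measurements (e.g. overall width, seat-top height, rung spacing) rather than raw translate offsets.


An I-beam lying along x, 2737 mm long. Overall section height 346 mm. Two flanges 112 mm wide (y) and 20 mm thick, one on the floor and one at the top; a web 10 mm thick runs between them, centred on the flange width.


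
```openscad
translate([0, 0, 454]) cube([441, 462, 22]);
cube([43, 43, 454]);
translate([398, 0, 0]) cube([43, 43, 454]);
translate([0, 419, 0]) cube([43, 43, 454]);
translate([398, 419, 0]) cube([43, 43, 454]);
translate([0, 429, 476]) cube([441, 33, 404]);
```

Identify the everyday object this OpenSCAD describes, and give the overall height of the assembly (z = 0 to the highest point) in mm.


A chair. The overall height is 880 mm.

A slab on four corner posts with a tall panel at the back — a chair. The seat slab sits at z = 454 with thickness 22, and the 404 mm backrest starts at the seat top, so the overall height is 454 + 22 + 404 = 880 mm.


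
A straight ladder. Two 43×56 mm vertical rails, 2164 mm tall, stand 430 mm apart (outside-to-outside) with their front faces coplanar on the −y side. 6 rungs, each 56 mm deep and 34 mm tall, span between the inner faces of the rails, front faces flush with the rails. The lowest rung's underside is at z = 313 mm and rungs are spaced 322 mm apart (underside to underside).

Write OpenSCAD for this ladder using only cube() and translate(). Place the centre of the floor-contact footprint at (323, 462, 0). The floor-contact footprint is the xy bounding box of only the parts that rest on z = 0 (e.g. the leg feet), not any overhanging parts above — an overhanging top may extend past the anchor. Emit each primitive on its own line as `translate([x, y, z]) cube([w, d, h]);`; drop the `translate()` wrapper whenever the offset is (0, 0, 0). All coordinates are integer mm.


translate([108, 434, 0]) cube([43, 56, 2164]);
translate([495, 434, 0]) cube([43, 56, 2164]);
translate([151, 434, 313]) cube([344, 56, 34]);
translate([151, 434, 635]) cube([344, 56, 34]);
translate([151, 434, 957]) cube([344, 56, 34]);
translate([151, 434, 1279]) cube([344, 56, 34]);
translate([151, 434, 1601]) cube([344, 56, 34]);
translate([151, 434, 1923]) cube([344, 56, 34]);


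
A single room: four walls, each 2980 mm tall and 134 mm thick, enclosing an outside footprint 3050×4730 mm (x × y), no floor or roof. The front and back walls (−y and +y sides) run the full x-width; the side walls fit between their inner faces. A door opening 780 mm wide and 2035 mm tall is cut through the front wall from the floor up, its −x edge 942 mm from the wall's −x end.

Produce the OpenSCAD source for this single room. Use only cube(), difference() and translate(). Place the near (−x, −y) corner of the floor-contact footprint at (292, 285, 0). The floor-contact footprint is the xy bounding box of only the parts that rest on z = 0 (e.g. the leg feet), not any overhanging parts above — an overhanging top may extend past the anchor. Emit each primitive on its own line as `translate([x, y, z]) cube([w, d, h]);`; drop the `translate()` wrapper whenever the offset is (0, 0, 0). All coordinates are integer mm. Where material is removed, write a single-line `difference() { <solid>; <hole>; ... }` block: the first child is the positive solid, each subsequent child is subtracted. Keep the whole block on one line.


difference() { translate([292, 285, 0]) cube([3050, 134, 2980]); translate([1234, 285, 0]) cube([780, 134, 2035]); }
translate([292, 4881, 0]) cube([3050, 134, 2980]);
translate([292, 419, 0]) cube([134, 4462, 2980]);
translate([3208, 419, 0]) cube([134, 4462, 2980]);


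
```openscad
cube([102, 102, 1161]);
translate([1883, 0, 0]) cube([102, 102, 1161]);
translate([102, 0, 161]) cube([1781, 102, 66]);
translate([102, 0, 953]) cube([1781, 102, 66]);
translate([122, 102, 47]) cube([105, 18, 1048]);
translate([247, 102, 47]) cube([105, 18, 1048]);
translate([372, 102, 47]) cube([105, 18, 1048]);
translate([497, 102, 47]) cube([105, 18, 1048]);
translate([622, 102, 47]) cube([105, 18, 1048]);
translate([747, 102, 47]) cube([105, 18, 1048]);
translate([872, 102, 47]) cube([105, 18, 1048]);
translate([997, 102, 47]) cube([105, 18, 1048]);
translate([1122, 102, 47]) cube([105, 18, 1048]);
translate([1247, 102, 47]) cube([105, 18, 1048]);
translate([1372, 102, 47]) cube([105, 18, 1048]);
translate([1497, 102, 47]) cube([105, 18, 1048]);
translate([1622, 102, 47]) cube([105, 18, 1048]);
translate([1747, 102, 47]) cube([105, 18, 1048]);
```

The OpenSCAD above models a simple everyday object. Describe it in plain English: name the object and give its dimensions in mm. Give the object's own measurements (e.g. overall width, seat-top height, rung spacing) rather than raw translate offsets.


A fence section. Two 102×102 mm posts, 1161 mm tall, stand on the floor with a clear span of 1781 mm between their inner faces. Two horizontal rails of 102×66 mm section span the gap between the posts with their undersides at z = 161 mm and z = 953 mm, flush with the posts' −y face. 14 pickets, each 105 mm wide, 18 mm thick and 1048 mm tall, are fixed to the +y face of the rails with their bottoms at z = 47 mm, spaced across the span with a 20 mm gap after the −x post and between neighbouring pickets, with 31 mm left before the +x post.


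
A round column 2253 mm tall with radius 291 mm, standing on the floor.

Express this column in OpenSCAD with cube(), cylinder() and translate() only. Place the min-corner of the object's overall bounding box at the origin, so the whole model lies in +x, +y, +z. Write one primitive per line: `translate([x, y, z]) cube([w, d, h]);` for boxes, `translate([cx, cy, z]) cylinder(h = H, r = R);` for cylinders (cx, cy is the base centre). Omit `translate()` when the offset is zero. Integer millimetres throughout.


translate([291, 291, 0]) cylinder(h = 2253, r = 291);


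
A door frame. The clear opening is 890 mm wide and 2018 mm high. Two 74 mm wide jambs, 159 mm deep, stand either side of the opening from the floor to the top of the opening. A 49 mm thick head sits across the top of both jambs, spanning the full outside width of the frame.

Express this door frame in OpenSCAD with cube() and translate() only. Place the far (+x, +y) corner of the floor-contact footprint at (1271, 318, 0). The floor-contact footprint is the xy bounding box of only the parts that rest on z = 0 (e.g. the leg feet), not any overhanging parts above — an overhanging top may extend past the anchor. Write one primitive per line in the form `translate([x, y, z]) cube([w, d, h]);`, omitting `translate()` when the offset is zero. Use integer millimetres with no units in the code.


translate([233, 159, 0]) cube([74, 159, 2018]);
translate([1197, 159, 0]) cube([74, 159, 2018]);
translate([233, 159, 2018]) cube([1038, 159, 49]);


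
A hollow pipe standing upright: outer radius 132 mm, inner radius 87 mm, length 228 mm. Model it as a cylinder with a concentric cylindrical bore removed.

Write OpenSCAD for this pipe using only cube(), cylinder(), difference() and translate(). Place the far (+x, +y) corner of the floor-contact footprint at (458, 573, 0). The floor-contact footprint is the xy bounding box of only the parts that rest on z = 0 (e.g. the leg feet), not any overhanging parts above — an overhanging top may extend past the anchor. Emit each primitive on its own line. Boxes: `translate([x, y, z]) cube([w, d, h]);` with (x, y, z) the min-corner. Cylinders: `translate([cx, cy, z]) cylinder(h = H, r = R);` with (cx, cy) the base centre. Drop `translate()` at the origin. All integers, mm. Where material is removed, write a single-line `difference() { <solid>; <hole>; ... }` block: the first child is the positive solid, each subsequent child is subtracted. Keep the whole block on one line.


difference() { translate([326, 441, 0]) cylinder(h = 228, r = 132); translate([326, 441, 0]) cylinder(h = 228, r = 87); }


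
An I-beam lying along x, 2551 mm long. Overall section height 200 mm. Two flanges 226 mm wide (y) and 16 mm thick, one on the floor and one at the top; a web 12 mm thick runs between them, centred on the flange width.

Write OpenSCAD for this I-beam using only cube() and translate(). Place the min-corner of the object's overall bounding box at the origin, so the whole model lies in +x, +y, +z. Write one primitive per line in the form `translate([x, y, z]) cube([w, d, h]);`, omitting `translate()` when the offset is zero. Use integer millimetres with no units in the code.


cube([2551, 226, 16]);
translate([0, 107, 16]) cube([2551, 12, 168]);
translate([0, 0, 184]) cube([2551, 226, 16]);


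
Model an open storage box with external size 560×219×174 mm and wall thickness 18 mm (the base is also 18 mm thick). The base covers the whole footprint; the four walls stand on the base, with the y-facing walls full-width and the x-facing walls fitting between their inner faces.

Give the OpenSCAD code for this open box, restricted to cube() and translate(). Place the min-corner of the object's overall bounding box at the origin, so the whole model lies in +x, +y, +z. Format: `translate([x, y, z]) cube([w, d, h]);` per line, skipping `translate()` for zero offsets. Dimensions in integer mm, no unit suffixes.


cube([560, 219, 18]);
translate([0, 0, 18]) cube([560, 18, 156]);
translate([0, 201, 18]) cube([560, 18, 156]);
translate([0, 18, 18]) cube([18, 183, 156]);
translate([542, 18, 18]) cube([18, 183, 156]);


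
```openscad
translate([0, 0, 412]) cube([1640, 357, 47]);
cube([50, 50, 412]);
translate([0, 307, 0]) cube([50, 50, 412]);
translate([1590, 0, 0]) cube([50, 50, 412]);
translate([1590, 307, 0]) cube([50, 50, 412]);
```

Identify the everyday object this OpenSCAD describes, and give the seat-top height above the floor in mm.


A bench. The seat-top height is 459 mm.

A long slab on four corner posts — a bench. The slab sits at z = 412 with thickness 47, so the top is 412 + 47 = 459 mm.


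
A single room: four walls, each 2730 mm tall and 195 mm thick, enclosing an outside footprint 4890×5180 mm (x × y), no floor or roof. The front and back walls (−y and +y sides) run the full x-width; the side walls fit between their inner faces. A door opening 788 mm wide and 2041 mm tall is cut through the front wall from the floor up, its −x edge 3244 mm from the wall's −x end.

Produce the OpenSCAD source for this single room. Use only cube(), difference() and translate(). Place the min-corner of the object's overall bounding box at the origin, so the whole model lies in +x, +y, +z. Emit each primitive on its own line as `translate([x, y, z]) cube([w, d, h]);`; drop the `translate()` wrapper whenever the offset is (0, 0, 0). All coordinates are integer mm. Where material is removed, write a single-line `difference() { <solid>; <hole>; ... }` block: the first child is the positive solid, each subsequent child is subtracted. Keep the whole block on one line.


difference() { cube([4890, 195, 2730]); translate([3244, 0, 0]) cube([788, 195, 2041]); }
translate([0, 4985, 0]) cube([4890, 195, 2730]);
translate([0, 195, 0]) cube([195, 4790, 2730]);
translate([4695, 195, 0]) cube([195, 4790, 2730]);


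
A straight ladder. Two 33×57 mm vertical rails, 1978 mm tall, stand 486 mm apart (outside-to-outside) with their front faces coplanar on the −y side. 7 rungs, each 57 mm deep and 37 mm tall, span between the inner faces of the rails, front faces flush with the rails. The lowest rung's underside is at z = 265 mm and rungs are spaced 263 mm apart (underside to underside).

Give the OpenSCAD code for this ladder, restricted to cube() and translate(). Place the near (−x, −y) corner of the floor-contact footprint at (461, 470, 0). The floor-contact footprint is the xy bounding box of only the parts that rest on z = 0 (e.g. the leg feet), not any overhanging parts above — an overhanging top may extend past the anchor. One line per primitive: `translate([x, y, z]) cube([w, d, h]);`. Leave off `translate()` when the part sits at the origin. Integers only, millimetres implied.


translate([461, 470, 0]) cube([33, 57, 1978]);
translate([914, 470, 0]) cube([33, 57, 1978]);
translate([494, 470, 265]) cube([420, 57, 37]);
translate([494, 470, 528]) cube([420, 57, 37]);
translate([494, 470, 791]) cube([420, 57, 37]);
translate([494, 470, 1054]) cube([420, 57, 37]);
translate([494, 470, 1317]) cube([420, 57, 37]);
translate([494, 470, 1580]) cube([420, 57, 37]);
translate([494, 470, 1843]) cube([420, 57, 37]);


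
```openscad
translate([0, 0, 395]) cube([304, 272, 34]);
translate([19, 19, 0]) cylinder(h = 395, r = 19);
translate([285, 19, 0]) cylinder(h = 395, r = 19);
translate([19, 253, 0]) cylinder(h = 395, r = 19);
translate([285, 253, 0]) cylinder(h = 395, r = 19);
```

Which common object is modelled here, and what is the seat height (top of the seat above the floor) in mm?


A stool. The seat height is 429 mm.

A 304×272×34 slab at z = 395 on four corner cylinders — a stool. The seat top is 395 + 34 = 429 mm.


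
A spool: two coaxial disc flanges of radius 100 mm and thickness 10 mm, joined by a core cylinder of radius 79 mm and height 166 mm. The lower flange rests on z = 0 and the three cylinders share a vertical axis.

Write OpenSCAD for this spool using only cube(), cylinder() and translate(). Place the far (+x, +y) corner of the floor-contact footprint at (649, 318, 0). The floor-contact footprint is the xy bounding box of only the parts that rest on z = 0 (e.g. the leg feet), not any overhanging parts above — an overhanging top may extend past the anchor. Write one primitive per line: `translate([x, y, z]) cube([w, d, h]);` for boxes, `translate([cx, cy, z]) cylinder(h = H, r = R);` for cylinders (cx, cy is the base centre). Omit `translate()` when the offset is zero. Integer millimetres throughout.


translate([549, 218, 0]) cylinder(h = 10, r = 100);
translate([549, 218, 10]) cylinder(h = 166, r = 79);
translate([549, 218, 176]) cylinder(h = 10, r = 100);


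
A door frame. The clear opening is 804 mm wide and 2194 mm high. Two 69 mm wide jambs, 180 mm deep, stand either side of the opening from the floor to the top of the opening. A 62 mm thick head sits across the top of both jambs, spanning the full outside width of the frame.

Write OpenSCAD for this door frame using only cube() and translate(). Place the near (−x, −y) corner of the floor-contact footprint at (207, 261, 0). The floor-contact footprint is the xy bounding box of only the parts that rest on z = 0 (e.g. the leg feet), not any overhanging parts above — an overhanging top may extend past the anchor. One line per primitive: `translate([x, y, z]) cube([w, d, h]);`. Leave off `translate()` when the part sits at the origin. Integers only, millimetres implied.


translate([207, 261, 0]) cube([69, 180, 2194]);
translate([1080, 261, 0]) cube([69, 180, 2194]);
translate([207, 261, 2194]) cube([942, 180, 62]);


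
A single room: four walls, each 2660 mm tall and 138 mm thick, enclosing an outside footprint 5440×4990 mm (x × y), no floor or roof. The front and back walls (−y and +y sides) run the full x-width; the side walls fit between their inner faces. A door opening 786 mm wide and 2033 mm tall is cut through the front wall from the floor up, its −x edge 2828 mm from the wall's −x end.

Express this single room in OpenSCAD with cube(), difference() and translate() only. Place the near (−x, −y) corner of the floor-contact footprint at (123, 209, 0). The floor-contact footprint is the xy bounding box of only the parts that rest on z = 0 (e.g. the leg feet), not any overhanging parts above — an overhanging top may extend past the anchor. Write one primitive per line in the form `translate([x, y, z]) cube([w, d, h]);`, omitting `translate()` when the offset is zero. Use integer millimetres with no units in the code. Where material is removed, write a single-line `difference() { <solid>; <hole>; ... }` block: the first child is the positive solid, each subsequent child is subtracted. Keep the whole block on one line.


difference() { translate([123, 209, 0]) cube([5440, 138, 2660]); translate([2951, 209, 0]) cube([786, 138, 2033]); }
translate([123, 5061, 0]) cube([5440, 138, 2660]);
translate([123, 347, 0]) cube([138, 4714, 2660]);
translate([5425, 347, 0]) cube([138, 4714, 2660]);


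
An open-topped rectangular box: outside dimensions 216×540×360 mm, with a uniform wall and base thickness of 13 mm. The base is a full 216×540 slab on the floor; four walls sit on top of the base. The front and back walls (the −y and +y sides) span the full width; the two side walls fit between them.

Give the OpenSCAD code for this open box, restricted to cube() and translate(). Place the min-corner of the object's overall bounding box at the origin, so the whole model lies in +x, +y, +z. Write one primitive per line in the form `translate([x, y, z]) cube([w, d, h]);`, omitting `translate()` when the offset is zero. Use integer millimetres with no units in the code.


cube([216, 540, 13]);
translate([0, 0, 13]) cube([216, 13, 347]);
translate([0, 527, 13]) cube([216, 13, 347]);
translate([0, 13, 13]) cube([13, 514, 347]);
translate([203, 13, 13]) cube([13, 514, 347]);


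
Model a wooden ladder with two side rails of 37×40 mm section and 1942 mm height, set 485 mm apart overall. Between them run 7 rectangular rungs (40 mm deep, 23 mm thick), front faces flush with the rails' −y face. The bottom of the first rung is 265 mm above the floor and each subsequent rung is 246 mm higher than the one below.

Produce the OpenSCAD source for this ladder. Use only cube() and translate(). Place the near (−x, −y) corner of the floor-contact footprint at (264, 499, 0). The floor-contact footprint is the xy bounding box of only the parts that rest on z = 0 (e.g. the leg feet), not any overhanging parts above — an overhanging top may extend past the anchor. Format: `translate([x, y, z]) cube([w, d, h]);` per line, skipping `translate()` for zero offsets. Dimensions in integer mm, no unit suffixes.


// rung span = 485 - 2*37 = 411
// rung[k] z = 265 + k*246
translate([264, 499, 0]) cube([37, 40, 1942]);
translate([712, 499, 0]) cube([37, 40, 1942]);
translate([301, 499, 265]) cube([411, 40, 23]);
translate([301, 499, 511]) cube([411, 40, 23]);
translate([301, 499, 757]) cube([411, 40, 23]);
translate([301, 499, 1003]) cube([411, 40, 23]);
translate([301, 499, 1249]) cube([411, 40, 23]);
translate([301, 499, 1495]) cube([411, 40, 23]);
translate([301, 499, 1741]) cube([411, 40, 23]);


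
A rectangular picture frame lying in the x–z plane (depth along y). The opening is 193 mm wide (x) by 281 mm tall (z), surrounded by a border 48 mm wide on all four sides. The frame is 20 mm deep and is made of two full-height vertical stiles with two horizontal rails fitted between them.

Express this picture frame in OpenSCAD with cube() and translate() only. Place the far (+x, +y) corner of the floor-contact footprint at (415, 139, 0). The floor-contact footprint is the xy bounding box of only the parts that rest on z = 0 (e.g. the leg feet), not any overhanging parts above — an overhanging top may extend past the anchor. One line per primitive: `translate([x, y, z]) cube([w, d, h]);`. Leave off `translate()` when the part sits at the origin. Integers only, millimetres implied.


translate([126, 119, 0]) cube([48, 20, 377]);
translate([367, 119, 0]) cube([48, 20, 377]);
translate([174, 119, 0]) cube([193, 20, 48]);
translate([174, 119, 329]) cube([193, 20, 48]);


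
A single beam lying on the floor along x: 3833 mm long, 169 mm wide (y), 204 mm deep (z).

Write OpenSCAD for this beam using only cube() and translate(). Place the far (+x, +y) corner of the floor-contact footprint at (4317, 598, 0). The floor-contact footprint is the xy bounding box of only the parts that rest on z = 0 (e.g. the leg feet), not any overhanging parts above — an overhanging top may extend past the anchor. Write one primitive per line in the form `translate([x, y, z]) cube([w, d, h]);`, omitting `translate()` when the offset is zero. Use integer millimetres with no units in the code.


translate([484, 429, 0]) cube([3833, 169, 204]);


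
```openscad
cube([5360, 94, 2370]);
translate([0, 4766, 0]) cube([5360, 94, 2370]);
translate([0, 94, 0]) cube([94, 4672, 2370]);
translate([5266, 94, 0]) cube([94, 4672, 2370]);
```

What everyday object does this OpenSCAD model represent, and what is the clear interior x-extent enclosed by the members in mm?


A house (or room) frame. The interior width is 5172 mm.

Four 2370 mm walls enclosing a rectangle with no floor or roof — a room or house frame. Outside width is 5360 mm and wall thickness is 94 mm, so the interior width is 5360 − 2 × 94 = 5172 mm.


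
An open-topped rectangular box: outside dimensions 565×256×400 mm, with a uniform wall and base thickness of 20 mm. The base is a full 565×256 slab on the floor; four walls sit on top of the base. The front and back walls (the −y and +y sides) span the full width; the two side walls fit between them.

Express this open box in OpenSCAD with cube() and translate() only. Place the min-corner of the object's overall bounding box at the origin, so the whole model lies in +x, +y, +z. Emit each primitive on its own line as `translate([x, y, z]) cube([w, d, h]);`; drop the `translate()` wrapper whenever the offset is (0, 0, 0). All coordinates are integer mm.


cube([565, 256, 20]);
translate([0, 0, 20]) cube([565, 20, 380]);
translate([0, 236, 20]) cube([565, 20, 380]);
translate([0, 20, 20]) cube([20, 216, 380]);
translate([545, 20, 20]) cube([20, 216, 380]);


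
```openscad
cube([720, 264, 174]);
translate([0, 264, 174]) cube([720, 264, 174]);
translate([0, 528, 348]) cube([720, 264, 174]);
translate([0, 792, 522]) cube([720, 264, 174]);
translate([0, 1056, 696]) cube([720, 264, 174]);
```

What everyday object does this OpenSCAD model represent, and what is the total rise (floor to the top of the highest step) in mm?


A staircase. The total rise is 870 mm.

5 identical blocks, each offset up and back from the previous — a staircase. Each step is 174 mm tall and there are 5 of them, so the total rise is 5 × 174 = 870 mm.


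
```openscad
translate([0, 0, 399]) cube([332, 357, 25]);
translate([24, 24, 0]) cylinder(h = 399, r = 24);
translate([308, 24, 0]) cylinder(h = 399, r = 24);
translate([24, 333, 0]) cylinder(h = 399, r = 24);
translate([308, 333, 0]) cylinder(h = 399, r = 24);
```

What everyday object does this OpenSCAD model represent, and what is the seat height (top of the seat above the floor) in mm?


A stool. The seat height is 424 mm.

A 332×357×25 slab at z = 399 on four corner cylinders — a stool. The seat top is 399 + 25 = 424 mm.


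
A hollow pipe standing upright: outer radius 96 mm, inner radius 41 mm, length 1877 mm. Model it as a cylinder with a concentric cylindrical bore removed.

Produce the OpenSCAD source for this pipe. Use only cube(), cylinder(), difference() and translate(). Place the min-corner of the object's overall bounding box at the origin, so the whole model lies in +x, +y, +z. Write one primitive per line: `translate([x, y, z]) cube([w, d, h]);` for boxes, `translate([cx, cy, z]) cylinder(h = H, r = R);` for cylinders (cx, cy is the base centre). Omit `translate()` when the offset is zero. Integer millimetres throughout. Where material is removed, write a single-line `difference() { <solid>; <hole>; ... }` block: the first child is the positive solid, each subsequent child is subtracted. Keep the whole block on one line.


difference() { translate([96, 96, 0]) cylinder(h = 1877, r = 96); translate([96, 96, 0]) cylinder(h = 1877, r = 41); }


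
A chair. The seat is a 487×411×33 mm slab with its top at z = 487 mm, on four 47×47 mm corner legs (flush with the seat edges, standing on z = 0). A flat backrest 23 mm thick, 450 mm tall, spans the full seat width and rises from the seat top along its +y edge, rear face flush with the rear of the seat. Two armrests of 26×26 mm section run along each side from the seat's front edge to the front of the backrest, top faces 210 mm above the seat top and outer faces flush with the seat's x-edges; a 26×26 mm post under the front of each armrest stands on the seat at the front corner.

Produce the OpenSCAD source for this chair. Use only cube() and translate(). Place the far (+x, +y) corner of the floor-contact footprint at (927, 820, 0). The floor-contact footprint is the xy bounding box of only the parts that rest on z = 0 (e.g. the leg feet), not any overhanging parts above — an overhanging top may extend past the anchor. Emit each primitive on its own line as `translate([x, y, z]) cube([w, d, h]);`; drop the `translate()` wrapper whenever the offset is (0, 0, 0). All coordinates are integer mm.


translate([440, 409, 454]) cube([487, 411, 33]);
translate([440, 409, 0]) cube([47, 47, 454]);
translate([880, 409, 0]) cube([47, 47, 454]);
translate([440, 773, 0]) cube([47, 47, 454]);
translate([880, 773, 0]) cube([47, 47, 454]);
translate([440, 797, 487]) cube([487, 23, 450]);
translate([440, 409, 671]) cube([26, 388, 26]);
translate([901, 409, 671]) cube([26, 388, 26]);
translate([440, 409, 487]) cube([26, 26, 184]);
translate([901, 409, 487]) cube([26, 26, 184]);


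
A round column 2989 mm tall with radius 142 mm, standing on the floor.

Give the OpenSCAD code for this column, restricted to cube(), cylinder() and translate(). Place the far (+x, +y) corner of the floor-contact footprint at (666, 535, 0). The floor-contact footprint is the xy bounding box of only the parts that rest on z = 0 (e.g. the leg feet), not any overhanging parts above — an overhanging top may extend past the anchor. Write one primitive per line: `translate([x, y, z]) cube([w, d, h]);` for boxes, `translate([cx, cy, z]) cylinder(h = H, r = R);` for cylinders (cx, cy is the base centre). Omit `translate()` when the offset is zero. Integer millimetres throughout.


translate([524, 393, 0]) cylinder(h = 2989, r = 142);


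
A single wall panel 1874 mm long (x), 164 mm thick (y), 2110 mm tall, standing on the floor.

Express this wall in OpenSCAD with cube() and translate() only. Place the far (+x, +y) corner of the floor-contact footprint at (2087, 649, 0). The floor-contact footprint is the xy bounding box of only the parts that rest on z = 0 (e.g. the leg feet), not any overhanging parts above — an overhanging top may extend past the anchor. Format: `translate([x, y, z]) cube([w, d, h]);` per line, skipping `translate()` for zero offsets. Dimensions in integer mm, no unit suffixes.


translate([213, 485, 0]) cube([1874, 164, 2110]);


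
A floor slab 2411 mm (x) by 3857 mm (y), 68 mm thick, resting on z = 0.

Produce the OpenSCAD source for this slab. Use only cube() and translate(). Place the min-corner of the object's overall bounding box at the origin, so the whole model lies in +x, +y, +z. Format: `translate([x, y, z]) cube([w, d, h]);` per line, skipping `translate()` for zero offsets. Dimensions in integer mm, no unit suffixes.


cube([2411, 3857, 68]);


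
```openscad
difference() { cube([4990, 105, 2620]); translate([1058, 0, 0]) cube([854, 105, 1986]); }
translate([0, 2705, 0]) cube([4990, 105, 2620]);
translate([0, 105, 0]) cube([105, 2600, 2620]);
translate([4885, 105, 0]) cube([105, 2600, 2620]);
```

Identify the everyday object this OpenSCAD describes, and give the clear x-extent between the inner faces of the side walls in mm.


A single room. The interior width is 4780 mm.

Four walls enclosing a rectangle with a door in the front wall — a room. Outside width 4990 minus two 105 mm walls gives 4780 mm.


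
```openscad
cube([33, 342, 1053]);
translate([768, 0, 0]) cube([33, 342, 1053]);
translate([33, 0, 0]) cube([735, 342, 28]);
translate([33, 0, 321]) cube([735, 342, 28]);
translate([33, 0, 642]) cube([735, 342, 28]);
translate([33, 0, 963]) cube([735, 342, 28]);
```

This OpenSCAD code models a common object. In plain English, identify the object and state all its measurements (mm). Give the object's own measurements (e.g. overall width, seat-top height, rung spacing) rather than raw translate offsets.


An open bookshelf. Two side panels, each 33 mm thick, 342 mm deep and 1053 mm tall, stand 801 mm apart (outside-to-outside). Between them sit 4 shelves, each 28 mm thick and 342 mm deep, spanning the full gap between the sides. The bottom shelf rests on the floor (its underside at z = 0) and the clear gap between one shelf's top and the next shelf's underside is 293 mm.


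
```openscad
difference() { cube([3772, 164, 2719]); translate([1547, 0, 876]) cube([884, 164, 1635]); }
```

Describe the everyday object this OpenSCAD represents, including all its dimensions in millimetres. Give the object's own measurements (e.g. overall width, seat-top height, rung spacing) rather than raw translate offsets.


A wall 3772 mm long (x), 164 mm thick (y), 2719 mm tall, with a rectangular window opening cut through it. The opening is 884 mm wide and 1635 mm tall; its sill is at z = 876 mm and its near (−x) edge is 1547 mm from the wall's −x end. The opening passes through the full wall thickness.


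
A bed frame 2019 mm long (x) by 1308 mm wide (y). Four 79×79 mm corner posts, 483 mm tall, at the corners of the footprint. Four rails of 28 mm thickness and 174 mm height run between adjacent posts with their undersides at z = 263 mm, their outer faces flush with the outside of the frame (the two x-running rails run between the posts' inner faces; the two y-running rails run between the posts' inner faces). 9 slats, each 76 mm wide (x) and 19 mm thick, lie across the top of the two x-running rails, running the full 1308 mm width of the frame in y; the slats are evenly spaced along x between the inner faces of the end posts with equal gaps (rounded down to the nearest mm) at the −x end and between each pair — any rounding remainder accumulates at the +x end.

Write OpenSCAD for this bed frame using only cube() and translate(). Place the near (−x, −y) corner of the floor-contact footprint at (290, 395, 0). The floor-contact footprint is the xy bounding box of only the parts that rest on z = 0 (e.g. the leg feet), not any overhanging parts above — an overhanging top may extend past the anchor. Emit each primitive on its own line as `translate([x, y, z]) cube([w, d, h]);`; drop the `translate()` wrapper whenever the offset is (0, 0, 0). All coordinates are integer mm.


translate([290, 395, 0]) cube([79, 79, 483]);
translate([290, 1624, 0]) cube([79, 79, 483]);
translate([2230, 395, 0]) cube([79, 79, 483]);
translate([2230, 1624, 0]) cube([79, 79, 483]);
translate([369, 395, 263]) cube([1861, 28, 174]);
translate([369, 1675, 263]) cube([1861, 28, 174]);
translate([290, 474, 263]) cube([28, 1150, 174]);
translate([2281, 474, 263]) cube([28, 1150, 174]);
translate([486, 395, 437]) cube([76, 1308, 19]);
translate([679, 395, 437]) cube([76, 1308, 19]);
translate([872, 395, 437]) cube([76, 1308, 19]);
translate([1065, 395, 437]) cube([76, 1308, 19]);
translate([1258, 395, 437]) cube([76, 1308, 19]);
translate([1451, 395, 437]) cube([76, 1308, 19]);
translate([1644, 395, 437]) cube([76, 1308, 19]);
translate([1837, 395, 437]) cube([76, 1308, 19]);
translate([2030, 395, 437]) cube([76, 1308, 19]);


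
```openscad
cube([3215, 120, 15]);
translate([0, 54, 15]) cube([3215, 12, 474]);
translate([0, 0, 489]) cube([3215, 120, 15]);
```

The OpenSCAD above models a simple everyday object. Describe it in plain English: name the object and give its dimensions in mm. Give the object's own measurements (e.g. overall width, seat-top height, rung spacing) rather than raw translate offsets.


An I-beam lying along x, 3215 mm long. Overall section height 504 mm. Two flanges 120 mm wide (y) and 15 mm thick, one on the floor and one at the top; a web 12 mm thick runs between them, centred on the flange width.


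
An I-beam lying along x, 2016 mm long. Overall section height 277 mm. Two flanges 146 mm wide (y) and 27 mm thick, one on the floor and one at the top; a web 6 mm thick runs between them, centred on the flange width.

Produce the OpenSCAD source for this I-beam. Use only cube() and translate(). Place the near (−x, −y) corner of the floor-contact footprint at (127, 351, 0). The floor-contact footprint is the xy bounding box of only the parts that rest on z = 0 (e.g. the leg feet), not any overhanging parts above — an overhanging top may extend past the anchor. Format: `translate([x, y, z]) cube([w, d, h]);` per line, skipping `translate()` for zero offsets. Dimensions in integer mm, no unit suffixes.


translate([127, 351, 0]) cube([2016, 146, 27]);
translate([127, 421, 27]) cube([2016, 6, 223]);
translate([127, 351, 250]) cube([2016, 146, 27]);


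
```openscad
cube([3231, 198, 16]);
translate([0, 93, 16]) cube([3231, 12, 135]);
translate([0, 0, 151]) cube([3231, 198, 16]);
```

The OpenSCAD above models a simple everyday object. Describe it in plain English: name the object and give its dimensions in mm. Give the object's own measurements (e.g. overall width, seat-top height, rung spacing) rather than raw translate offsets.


An I-beam lying along x, 3231 mm long. Overall section height 167 mm. Two flanges 198 mm wide (y) and 16 mm thick, one on the floor and one at the top; a web 12 mm thick runs between them, centred on the flange width.


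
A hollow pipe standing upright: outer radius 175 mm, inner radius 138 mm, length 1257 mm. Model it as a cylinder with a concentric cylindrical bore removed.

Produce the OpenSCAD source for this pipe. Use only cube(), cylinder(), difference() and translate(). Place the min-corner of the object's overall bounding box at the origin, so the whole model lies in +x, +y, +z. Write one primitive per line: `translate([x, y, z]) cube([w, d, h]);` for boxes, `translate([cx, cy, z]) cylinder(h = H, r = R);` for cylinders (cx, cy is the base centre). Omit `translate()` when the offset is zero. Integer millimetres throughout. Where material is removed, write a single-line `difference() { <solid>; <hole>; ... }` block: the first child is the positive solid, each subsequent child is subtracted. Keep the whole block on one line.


difference() { translate([175, 175, 0]) cylinder(h = 1257, r = 175); translate([175, 175, 0]) cylinder(h = 1257, r = 138); }
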